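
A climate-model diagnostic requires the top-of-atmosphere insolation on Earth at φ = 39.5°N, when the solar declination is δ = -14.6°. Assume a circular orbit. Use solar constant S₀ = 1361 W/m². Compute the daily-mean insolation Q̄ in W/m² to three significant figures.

Q̄ ≈ 222 W/m²

cos H₀ = −tan(+39.5°) tan(-14.600°) = 0.2147, H₀ = 1.3544 rad.
Bracket: H₀ sin φ sin δ + cos φ cos δ sin H₀ = 1.3544×0.63608×-0.25207 + 0.77162×0.96771×0.97667 = -0.217160 + 0.729284 = 0.512124.
Q̄ = (S₀/π) × [bracket] = (1361/π) × 0.512124 = 221.9 W/m².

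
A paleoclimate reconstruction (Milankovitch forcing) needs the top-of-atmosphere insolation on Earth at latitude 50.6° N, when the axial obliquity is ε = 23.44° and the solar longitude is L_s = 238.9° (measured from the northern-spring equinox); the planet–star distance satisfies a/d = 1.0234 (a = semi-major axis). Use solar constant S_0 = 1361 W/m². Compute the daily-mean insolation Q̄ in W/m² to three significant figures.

Q̄ ≈ 110 W/m²

Solar declination: sin δ = sin ε · sin L_s = sin 23.44° × sin 238.9° = -0.34061, so δ = -19.914°.
cos h₀ = −tan(+50.6°) tan(-19.914°) = 0.4410, h₀ = 1.1140 rad.
Bracket: h₀ sin ϕ sin δ + cos ϕ cos δ sin h₀ = 1.1140×0.77273×-0.34061 + 0.63473×0.94020×0.89749 = -0.293204 + 0.535598 = 0.242394.
Inverse-square distance factor (a/d)² = 1.0234² = 1.047348.
Q̄ = (S_0/π) × 1.047348 × [bracket] = (1361/π) × 1.047348 × 0.242394 = 110.0 W/m².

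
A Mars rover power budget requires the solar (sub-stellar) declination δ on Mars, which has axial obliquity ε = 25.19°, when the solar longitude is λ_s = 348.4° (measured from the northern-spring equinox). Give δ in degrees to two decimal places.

δ = -4.91°

sin δ = sin ε · sin λ_s = sin 25.19° × sin 348.4° = -0.085583.
δ = arcsin(-0.085583) = -4.91°.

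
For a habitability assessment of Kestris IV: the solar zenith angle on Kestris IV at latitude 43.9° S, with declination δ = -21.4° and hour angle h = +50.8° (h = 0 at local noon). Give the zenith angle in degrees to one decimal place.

cos θ_z = sin ϕ sin δ + cos ϕ cos δ cos h = 0.253006 + 0.424012 = 0.677018.
θ_z = arccos(0.677018) = 47.4°.

θ_z = 47.4°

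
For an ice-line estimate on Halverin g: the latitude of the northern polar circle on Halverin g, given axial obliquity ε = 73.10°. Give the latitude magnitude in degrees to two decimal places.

The polar circle is the lowest latitude that experiences at least one full rotation of continuous daylight at the northern-summer solstice; it lies at |φ| = 90° − ε = 90° − 73.10° = 16.90°.

16.90°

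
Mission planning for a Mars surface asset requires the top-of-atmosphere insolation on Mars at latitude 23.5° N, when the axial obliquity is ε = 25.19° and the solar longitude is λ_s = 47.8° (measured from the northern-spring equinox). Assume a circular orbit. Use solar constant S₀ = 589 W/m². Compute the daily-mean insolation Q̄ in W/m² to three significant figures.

Solar declination: sin δ = sin ε · sin λ_s = sin 25.19° × sin 47.8° = 0.31530, so δ = +18.379°.
cos H₀ = −tan(+23.5°) tan(+18.379°) = -0.1445, H₀ = 1.7158 rad.
Bracket: H₀ sin φ sin δ + cos φ cos δ sin H₀ = 1.7158×0.39875×0.31530 + 0.91706×0.94899×0.98951 = 0.215720 + 0.861152 = 1.076872.
Q̄ = (S₀/π) × [bracket] = (589/π) × 1.076872 = 201.9 W/m².

Q̄ ≈ 202 W/m²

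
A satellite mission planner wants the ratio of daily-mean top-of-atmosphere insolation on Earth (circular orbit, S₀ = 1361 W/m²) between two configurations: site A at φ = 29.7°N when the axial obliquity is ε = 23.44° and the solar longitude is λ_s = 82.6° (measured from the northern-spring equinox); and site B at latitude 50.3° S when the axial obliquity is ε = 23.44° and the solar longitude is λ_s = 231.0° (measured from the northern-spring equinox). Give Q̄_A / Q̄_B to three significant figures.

— Configuration A (φ=+29.7°):
Solar declination: sin δ = sin ε · sin λ_s = sin 23.44° × sin 82.6° = 0.39448, so δ = +23.233°.
cos H₀ = −tan(+29.7°) tan(+23.233°) = -0.2449, H₀ = 1.8182 rad.
Bracket: H₀ sin φ sin δ + cos φ cos δ sin H₀ = 1.8182×0.49546×0.39448 + 0.86863×0.91891×0.96956 = 0.355365 + 0.773896 = 1.129261.
Q̄ = (S₀/π) × [bracket] = (1361/π) × 1.129261 = 489.22 W/m².
— Configuration B (φ=-50.3°):
Solar declination: sin δ = sin ε · sin λ_s = sin 23.44° × sin 231.0° = -0.30914, so δ = -18.007°.
cos H₀ = −tan(-50.3°) tan(-18.007°) = -0.3915, H₀ = 1.9731 rad.
Bracket: H₀ sin φ sin δ + cos φ cos δ sin H₀ = 1.9731×-0.76940×-0.30914 + 0.63877×0.95102×0.92016 = 0.469306 + 0.558982 = 1.028288.
Q̄ = (S₀/π) × [bracket] = (1361/π) × 1.028288 = 445.47 W/m².
Ratio Q̄_A / Q̄_B = 489.22 / 445.47 = 1.098.

Q̄_A / Q̄_B ≈ 1.10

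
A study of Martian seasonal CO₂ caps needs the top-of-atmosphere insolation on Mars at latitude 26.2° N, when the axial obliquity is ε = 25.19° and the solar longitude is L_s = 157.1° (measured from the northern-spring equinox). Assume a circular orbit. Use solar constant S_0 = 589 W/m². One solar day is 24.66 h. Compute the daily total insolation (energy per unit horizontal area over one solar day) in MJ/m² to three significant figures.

Solar declination: sin δ = sin ε · sin L_s = sin 25.19° × sin 157.1° = 0.16562, so δ = +9.533°.
cos h₀ = −tan(+26.2°) tan(+9.533°) = -0.0826, h₀ = 1.6535 rad.
Bracket: h₀ sin ϕ sin δ + cos ϕ cos δ sin h₀ = 1.6535×0.44151×0.16562 + 0.89726×0.98619×0.99658 = 0.120909 + 0.881843 = 1.002752.
Q̄ = (S_0/π) × [bracket] = (589/π) × 1.002752 = 188.00 W/m².
Daily total = Q̄ × 24.66 h × 3600 s/h = 188.00 × 24.66 × 3600 / 10⁶ = 16.69 MJ/m².

16.7 MJ/m²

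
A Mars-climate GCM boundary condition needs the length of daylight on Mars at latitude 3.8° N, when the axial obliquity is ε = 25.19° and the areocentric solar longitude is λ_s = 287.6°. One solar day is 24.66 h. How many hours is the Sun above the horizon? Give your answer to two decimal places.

sin δ = sin 25.19° × sin 287.6° = -0.40570, so δ = -23.935°.
cos H₀ = −tan φ · tan δ = −tan(+3.8°) × tan(-23.935°) = 0.0295, so H₀ = 1.5413 rad = 88.31°.
Daylight = 2H₀/(2π) × 24.66 h = (1.5413/π) × 24.66 = 12.10 h.

12.10 h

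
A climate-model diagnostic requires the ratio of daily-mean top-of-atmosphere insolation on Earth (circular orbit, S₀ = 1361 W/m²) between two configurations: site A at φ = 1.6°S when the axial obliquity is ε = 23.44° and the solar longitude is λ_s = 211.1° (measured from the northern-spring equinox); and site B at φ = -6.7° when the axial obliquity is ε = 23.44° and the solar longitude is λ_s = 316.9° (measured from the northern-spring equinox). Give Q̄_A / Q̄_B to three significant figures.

Q̄_A / Q̄_B ≈ 0.981

— Configuration A (φ=-1.6°):
Solar declination: sin δ = sin ε · sin λ_s = sin 23.44° × sin 211.1° = -0.20547, so δ = -11.857°.
cos H₀ = −tan(-1.6°) tan(-11.857°) = -0.0059, H₀ = 1.5767 rad.
Bracket: H₀ sin φ sin δ + cos φ cos δ sin H₀ = 1.5767×-0.02792×-0.20547 + 0.99961×0.97866×0.99998 = 0.009045 + 0.978259 = 0.987304.
Q̄ = (S₀/π) × [bracket] = (1361/π) × 0.987304 = 427.72 W/m².
— Configuration B (φ=-6.7°):
Solar declination: sin δ = sin ε · sin λ_s = sin 23.44° × sin 316.9° = -0.27180, so δ = -15.771°.
cos H₀ = −tan(-6.7°) tan(-15.771°) = -0.0332, H₀ = 1.6040 rad.
Bracket: H₀ sin φ sin δ + cos φ cos δ sin H₀ = 1.6040×-0.11667×-0.27180 + 0.99317×0.96235×0.99945 = 0.050864 + 0.955251 = 1.006115.
Q̄ = (S₀/π) × [bracket] = (1361/π) × 1.006115 = 435.87 W/m².
Ratio Q̄_A / Q̄_B = 427.72 / 435.87 = 0.9813.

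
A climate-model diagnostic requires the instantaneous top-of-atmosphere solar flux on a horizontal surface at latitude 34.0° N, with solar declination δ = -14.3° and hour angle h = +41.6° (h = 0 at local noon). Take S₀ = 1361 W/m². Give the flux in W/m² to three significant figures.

cos θ_z = sin φ sin δ + cos φ cos δ cos h = -0.138120 + 0.600744 = 0.462624.
Flux = S₀ · cos θ_z = 1361 × 0.462624 = 629.6 W/m².

630 W/m²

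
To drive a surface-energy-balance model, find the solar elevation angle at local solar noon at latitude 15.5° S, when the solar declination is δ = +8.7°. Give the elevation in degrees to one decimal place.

65.8°

At local noon the hour angle is zero, so the zenith angle equals |φ − δ| = |-15.5° − (+8.700°)| = 24.200°.
Elevation = 90° − 24.200° = 65.8°.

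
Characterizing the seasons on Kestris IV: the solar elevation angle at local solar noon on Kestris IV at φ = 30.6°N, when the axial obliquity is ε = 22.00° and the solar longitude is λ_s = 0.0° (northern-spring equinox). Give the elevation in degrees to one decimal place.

Solar declination: sin δ = sin ε · sin λ_s = sin 22.00° × sin 0.0° = 0.00000, so δ = +0.000°.
At local noon the hour angle is zero, so the zenith angle equals |φ − δ| = |+30.6° − (+0.000°)| = 30.600°.
Elevation = 90° − 30.600° = 59.4°.

59.4°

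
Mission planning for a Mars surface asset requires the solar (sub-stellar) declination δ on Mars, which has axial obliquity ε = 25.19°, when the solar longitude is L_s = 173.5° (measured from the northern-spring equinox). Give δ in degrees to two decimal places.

δ = +2.76°

sin δ = sin ε · sin L_s = sin 25.19° × sin 173.5° = 0.048182.
δ = arcsin(0.048182) = +2.76°.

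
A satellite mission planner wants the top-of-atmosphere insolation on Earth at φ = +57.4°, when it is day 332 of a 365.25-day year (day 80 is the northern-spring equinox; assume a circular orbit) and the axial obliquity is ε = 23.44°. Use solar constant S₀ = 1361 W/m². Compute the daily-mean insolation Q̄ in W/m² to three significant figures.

Solar longitude: λ_s = 360° × (332 − 80)/365.25 = 248.378°.
sin δ = sin 23.44° × sin 248.378° = -0.36980, so δ = -21.703°.
cos H₀ = −tan(+57.4°) tan(-21.703°) = 0.6224, H₀ = 0.8991 rad.
Bracket: H₀ sin φ sin δ + cos φ cos δ sin H₀ = 0.8991×0.84245×-0.36980 + 0.53877×0.92911×0.78274 = -0.280104 + 0.391821 = 0.111717.
Q̄ = (S₀/π) × [bracket] = (1361/π) × 0.111717 = 48.40 W/m².

Q̄ ≈ 48.4 W/m²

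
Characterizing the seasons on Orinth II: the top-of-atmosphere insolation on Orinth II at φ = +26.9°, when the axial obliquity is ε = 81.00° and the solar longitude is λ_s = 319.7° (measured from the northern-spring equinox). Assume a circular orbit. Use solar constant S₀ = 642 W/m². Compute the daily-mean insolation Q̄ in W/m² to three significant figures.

Q̄ ≈ 60.1 W/m²

Solar declination: sin δ = sin ε · sin λ_s = sin 81.00° × sin 319.7° = -0.63883, so δ = -39.704°.
cos H₀ = −tan(+26.9°) tan(-39.704°) = 0.4213, H₀ = 1.1360 rad.
Bracket: H₀ sin φ sin δ + cos φ cos δ sin H₀ = 1.1360×0.45243×-0.63883 + 0.89180×0.76935×0.90694 = -0.328333 + 0.622257 = 0.293924.
Q̄ = (S₀/π) × [bracket] = (642/π) × 0.293924 = 60.06 W/m².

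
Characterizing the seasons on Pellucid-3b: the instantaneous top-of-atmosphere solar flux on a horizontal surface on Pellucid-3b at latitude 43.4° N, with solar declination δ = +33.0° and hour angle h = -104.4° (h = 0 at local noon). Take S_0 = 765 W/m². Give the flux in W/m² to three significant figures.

cos θ_z = sin ϕ sin δ + cos ϕ cos δ cos h = 0.374215 + -0.151541 = 0.222674.
Flux = S_0 · cos θ_z = 765 × 0.222674 = 170.3 W/m².

170 W/m²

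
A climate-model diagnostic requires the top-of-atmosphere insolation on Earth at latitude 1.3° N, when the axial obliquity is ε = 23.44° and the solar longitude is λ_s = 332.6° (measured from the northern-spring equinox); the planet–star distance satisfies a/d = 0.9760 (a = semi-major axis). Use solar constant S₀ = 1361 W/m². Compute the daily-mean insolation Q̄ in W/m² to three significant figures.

Solar declination: sin δ = sin ε · sin λ_s = sin 23.44° × sin 332.6° = -0.18306, so δ = -10.548°.
cos H₀ = −tan(+1.3°) tan(-10.548°) = 0.0042, H₀ = 1.5666 rad.
Bracket: H₀ sin φ sin δ + cos φ cos δ sin H₀ = 1.5666×0.02269×-0.18306 + 0.99974×0.98310×0.99999 = -0.006507 + 0.982835 = 0.976328.
Inverse-square distance factor (a/d)² = 0.9760² = 0.952576.
Q̄ = (S₀/π) × 0.952576 × [bracket] = (1361/π) × 0.952576 × 0.976328 = 402.9 W/m².

Q̄ ≈ 403 W/m²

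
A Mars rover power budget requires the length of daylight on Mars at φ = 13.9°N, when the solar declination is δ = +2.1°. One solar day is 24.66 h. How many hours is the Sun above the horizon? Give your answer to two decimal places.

12.40 h

cos H₀ = −tan φ · tan δ = −tan(+13.9°) × tan(+2.100°) = -0.0091, so H₀ = 1.5799 rad = 90.52°.
Daylight = 2H₀/(2π) × 24.66 h = (1.5799/π) × 24.66 = 12.40 h.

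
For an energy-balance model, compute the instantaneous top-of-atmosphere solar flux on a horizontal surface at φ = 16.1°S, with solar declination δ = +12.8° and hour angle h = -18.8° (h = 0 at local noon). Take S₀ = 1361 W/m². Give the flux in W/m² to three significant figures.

1.12e+03 W/m²

cos θ_z = sin φ sin δ + cos φ cos δ cos h = -0.061439 + 0.886919 = 0.825480.
Flux = S₀ · cos θ_z = 1361 × 0.825480 = 1123 W/m².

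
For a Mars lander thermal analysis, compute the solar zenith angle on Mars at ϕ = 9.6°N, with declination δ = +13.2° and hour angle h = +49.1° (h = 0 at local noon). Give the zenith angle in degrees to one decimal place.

cos θ_z = sin ϕ sin δ + cos ϕ cos δ cos h = 0.038082 + 0.628515 = 0.666597.
θ_z = arccos(0.666597) = 48.2°.

θ_z = 48.2°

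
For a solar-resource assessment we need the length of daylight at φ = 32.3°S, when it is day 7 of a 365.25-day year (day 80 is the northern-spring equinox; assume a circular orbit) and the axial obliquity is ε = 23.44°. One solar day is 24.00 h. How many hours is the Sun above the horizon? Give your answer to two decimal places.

14.00 h

Solar longitude: λ_s = 360° × (7 − 80)/365.25 = -71.951°, i.e. -71.951° + 360° = 288.049°.
sin δ = sin 23.44° × sin 288.049° = -0.37821, so δ = -22.223°.
cos H₀ = −tan φ · tan δ = −tan(-32.3°) × tan(-22.223°) = -0.2583, so H₀ = 1.8320 rad = 104.97°.
Daylight = 2H₀/(2π) × 24.00 h = (1.8320/π) × 24.00 = 14.00 h.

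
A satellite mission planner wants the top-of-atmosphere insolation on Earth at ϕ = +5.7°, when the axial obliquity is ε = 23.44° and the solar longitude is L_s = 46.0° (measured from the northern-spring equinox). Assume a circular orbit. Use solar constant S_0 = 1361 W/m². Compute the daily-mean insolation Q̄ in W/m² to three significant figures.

Solar declination: sin δ = sin ε · sin L_s = sin 23.44° × sin 46.0° = 0.28615, so δ = +16.627°.
cos h₀ = −tan(+5.7°) tan(+16.627°) = -0.0298, h₀ = 1.6006 rad.
Bracket: h₀ sin ϕ sin δ + cos ϕ cos δ sin h₀ = 1.6006×0.09932×0.28615 + 0.99506×0.95819×0.99956 = 0.045490 + 0.953037 = 0.998527.
Q̄ = (S_0/π) × [bracket] = (1361/π) × 0.998527 = 432.6 W/m².

Q̄ ≈ 433 W/m²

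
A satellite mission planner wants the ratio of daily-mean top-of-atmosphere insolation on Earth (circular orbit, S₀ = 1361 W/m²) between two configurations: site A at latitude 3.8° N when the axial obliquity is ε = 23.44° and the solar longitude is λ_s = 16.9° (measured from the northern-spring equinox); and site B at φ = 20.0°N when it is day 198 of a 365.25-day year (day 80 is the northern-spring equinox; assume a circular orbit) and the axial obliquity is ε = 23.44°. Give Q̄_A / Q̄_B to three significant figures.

— Configuration A (φ=+3.8°):
Solar declination: sin δ = sin ε · sin λ_s = sin 23.44° × sin 16.9° = 0.11564, so δ = +6.640°.
cos H₀ = −tan(+3.8°) tan(+6.640°) = -0.0077, H₀ = 1.5785 rad.
Bracket: H₀ sin φ sin δ + cos φ cos δ sin H₀ = 1.5785×0.06627×0.11564 + 0.99780×0.99329×0.99997 = 0.012097 + 0.991075 = 1.003172.
Q̄ = (S₀/π) × [bracket] = (1361/π) × 1.003172 = 434.59 W/m².
— Configuration B (φ=+20.0°):
Solar longitude: λ_s = 360° × (198 − 80)/365.25 = 116.304°.
sin δ = sin 23.44° × sin 116.304° = 0.35660, so δ = +20.892°.
cos H₀ = −tan(+20.0°) tan(+20.892°) = -0.1389, H₀ = 1.7102 rad.
Bracket: H₀ sin φ sin δ + cos φ cos δ sin H₀ = 1.7102×0.34202×0.35660 + 0.93969×0.93426×0.99030 = 0.208583 + 0.869399 = 1.077982.
Q̄ = (S₀/π) × [bracket] = (1361/π) × 1.077982 = 467.00 W/m².
Ratio Q̄_A / Q̄_B = 434.59 / 467.00 = 0.9306.

Q̄_A / Q̄_B ≈ 0.931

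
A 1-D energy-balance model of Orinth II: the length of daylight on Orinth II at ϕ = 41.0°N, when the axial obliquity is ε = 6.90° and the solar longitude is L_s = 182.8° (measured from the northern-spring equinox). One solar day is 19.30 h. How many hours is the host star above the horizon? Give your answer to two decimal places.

9.62 h

Solar declination: sin δ = sin ε · sin L_s = sin 6.90° × sin 182.8° = -0.00587, so δ = -0.336°.
cos h₀ = −tan ϕ · tan δ = −tan(+41.0°) × tan(-0.336°) = 0.0051, so h₀ = 1.5657 rad = 89.71°.
Daylight = 2h₀/(2π) × 19.30 h = (1.5657/π) × 19.30 = 9.62 h.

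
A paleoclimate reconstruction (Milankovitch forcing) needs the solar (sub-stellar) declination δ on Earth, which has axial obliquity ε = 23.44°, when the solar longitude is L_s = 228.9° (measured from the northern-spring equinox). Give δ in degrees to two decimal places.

δ = -17.44°

sin δ = sin ε · sin L_s = sin 23.44° × sin 228.9° = -0.299759.
δ = arcsin(-0.299759) = -17.44°.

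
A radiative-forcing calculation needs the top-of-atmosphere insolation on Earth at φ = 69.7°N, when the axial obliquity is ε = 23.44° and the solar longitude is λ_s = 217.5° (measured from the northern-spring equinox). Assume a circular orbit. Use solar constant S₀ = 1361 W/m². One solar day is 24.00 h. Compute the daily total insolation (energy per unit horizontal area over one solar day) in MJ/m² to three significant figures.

2.24 MJ/m²

Solar declination: sin δ = sin ε · sin λ_s = sin 23.44° × sin 217.5° = -0.24216, so δ = -14.014°.
cos H₀ = −tan(+69.7°) tan(-14.014°) = 0.6747, H₀ = 0.8302 rad.
Bracket: H₀ sin φ sin δ + cos φ cos δ sin H₀ = 0.8302×0.93789×-0.24216 + 0.34694×0.97024×0.73807 = -0.188555 + 0.248445 = 0.059890.
Q̄ = (S₀/π) × [bracket] = (1361/π) × 0.059890 = 25.946 W/m².
Daily total = Q̄ × 24.00 h × 3600 s/h = 25.946 × 24.00 × 3600 / 10⁶ = 2.242 MJ/m².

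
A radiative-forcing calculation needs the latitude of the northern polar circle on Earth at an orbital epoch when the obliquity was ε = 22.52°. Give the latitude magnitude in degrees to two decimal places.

67.48°

The polar circle is the lowest latitude that experiences at least one full rotation of continuous daylight at the northern-summer solstice; it lies at |ϕ| = 90° − ε = 90° − 22.52° = 67.48°.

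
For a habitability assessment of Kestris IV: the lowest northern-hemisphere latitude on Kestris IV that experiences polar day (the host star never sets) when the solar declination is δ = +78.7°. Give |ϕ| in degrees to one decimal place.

Polar day requires cos h₀ = −tan ϕ tan δ ≤ −1, i.e. tan ϕ tan δ ≥ 1.
The boundary is |tan ϕ| · |tan δ| = 1, so |ϕ| = 90° − |δ| = 90° − 78.7° = 11.3° in the northern hemisphere.

|ϕ| = 11.3°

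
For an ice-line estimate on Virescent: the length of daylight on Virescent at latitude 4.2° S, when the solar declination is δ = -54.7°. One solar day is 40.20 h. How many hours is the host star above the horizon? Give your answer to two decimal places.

cos H₀ = −tan φ · tan δ = −tan(-4.2°) × tan(-54.700°) = -0.1037, so H₀ = 1.6747 rad = 95.95°.
Daylight = 2H₀/(2π) × 40.20 h = (1.6747/π) × 40.20 = 21.43 h.

21.43 h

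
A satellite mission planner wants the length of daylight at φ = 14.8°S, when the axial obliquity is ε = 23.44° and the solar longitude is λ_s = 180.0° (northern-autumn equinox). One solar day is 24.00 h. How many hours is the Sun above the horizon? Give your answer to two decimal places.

12.00 h

Solar declination: sin δ = sin ε · sin λ_s = sin 23.44° × sin 180.0° = 0.00000, so δ = +0.000°.
cos H₀ = −tan φ · tan δ = −tan(-14.8°) × tan(+0.000°) = 0.0000, so H₀ = 1.5708 rad = 90.00°.
Daylight = 2H₀/(2π) × 24.00 h = (1.5708/π) × 24.00 = 12.00 h.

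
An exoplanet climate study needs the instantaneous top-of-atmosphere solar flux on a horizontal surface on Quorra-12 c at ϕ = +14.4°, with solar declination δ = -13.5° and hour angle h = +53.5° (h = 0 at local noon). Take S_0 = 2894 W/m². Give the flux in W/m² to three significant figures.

1.45e+03 W/m²

cos θ_z = sin ϕ sin δ + cos ϕ cos δ cos h = -0.058056 + 0.560217 = 0.502161.
Flux = S_0 · cos θ_z = 2894 × 0.502161 = 1453 W/m².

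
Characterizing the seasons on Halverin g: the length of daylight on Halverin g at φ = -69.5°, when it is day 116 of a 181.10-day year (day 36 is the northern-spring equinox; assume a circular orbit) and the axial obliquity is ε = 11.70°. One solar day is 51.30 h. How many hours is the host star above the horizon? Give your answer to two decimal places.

Solar longitude: λ_s = 360° × (116 − 36)/181.10 = 159.028°.
sin δ = sin 11.70° × sin 159.028° = 0.07258, so δ = +4.162°.
cos H₀ = −tan φ · tan δ = −tan(-69.5°) × tan(+4.162°) = 0.1946, so H₀ = 1.3749 rad = 78.78°.
Daylight = 2H₀/(2π) × 51.30 h = (1.3749/π) × 51.30 = 22.45 h.

22.45 h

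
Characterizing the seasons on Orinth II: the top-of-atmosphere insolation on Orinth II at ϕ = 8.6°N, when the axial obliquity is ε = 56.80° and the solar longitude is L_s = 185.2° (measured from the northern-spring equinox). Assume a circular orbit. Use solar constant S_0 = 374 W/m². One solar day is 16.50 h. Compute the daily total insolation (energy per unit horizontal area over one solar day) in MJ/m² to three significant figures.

6.85 MJ/m²

Solar declination: sin δ = sin ε · sin L_s = sin 56.80° × sin 185.2° = -0.07584, so δ = -4.349°.
cos h₀ = −tan(+8.6°) tan(-4.349°) = 0.0115, h₀ = 1.5593 rad.
Bracket: h₀ sin ϕ sin δ + cos ϕ cos δ sin h₀ = 1.5593×0.14954×-0.07584 + 0.98876×0.99712×0.99993 = -0.017684 + 0.985843 = 0.968159.
Q̄ = (S_0/π) × [bracket] = (374/π) × 0.968159 = 115.26 W/m².
Daily total = Q̄ × 16.50 h × 3600 s/h = 115.26 × 16.50 × 3600 / 10⁶ = 6.846 MJ/m².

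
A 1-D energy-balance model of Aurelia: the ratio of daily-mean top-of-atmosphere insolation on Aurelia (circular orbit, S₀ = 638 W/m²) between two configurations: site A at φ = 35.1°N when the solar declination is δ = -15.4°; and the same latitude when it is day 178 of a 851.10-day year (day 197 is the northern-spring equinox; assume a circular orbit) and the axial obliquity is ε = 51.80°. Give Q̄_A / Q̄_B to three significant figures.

— Configuration A (φ=+35.1°):
cos H₀ = −tan(+35.1°) tan(-15.400°) = 0.1936, H₀ = 1.3760 rad.
Bracket: H₀ sin φ sin δ + cos φ cos δ sin H₀ = 1.3760×0.57501×-0.26556 + 0.81815×0.96410×0.98108 = -0.210115 + 0.773855 = 0.563740.
Q̄ = (S₀/π) × [bracket] = (638/π) × 0.563740 = 114.49 W/m².
— Configuration B (φ=+35.1°):
Solar longitude: λ_s = 360° × (178 − 197)/851.10 = -8.037°, i.e. -8.037° + 360° = 351.963°.
sin δ = sin 51.80° × sin 351.963° = -0.10987, so δ = -6.308°.
cos H₀ = −tan(+35.1°) tan(-6.308°) = 0.0777, H₀ = 1.4930 rad.
Bracket: H₀ sin φ sin δ + cos φ cos δ sin H₀ = 1.4930×0.57501×-0.10987 + 0.81815×0.99395×0.99698 = -0.094322 + 0.810744 = 0.716422.
Q̄ = (S₀/π) × [bracket] = (638/π) × 0.716422 = 145.49 W/m².
Ratio Q̄_A / Q̄_B = 114.49 / 145.49 = 0.7869.

Q̄_A / Q̄_B ≈ 0.787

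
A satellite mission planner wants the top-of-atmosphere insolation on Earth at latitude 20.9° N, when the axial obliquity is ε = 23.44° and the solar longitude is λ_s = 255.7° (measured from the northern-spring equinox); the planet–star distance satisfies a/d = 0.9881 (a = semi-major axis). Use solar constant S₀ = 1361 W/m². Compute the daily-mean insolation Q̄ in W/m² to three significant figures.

Q̄ ≈ 278 W/m²

Solar declination: sin δ = sin ε · sin λ_s = sin 23.44° × sin 255.7° = -0.38546, so δ = -22.673°.
cos H₀ = −tan(+20.9°) tan(-22.673°) = 0.1595, H₀ = 1.4106 rad.
Bracket: H₀ sin φ sin δ + cos φ cos δ sin H₀ = 1.4106×0.35674×-0.38546 + 0.93420×0.92272×0.98719 = -0.193970 + 0.850963 = 0.656993.
Inverse-square distance factor (a/d)² = 0.9881² = 0.976342.
Q̄ = (S₀/π) × 0.976342 × [bracket] = (1361/π) × 0.976342 × 0.656993 = 277.9 W/m².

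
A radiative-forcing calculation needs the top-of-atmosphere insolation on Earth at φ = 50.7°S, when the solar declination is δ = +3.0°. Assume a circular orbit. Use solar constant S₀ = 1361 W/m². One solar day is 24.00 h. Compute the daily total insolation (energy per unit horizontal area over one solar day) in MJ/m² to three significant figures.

cos H₀ = −tan(-50.7°) tan(+3.000°) = 0.0640, H₀ = 1.5067 rad.
Bracket: H₀ sin φ sin δ + cos φ cos δ sin H₀ = 1.5067×-0.77384×0.05234 + 0.63338×0.99863×0.99795 = -0.061026 + 0.631216 = 0.570190.
Q̄ = (S₀/π) × [bracket] = (1361/π) × 0.570190 = 247.02 W/m².
Daily total = Q̄ × 24.00 h × 3600 s/h = 247.02 × 24.00 × 3600 / 10⁶ = 21.34 MJ/m².

21.3 MJ/m²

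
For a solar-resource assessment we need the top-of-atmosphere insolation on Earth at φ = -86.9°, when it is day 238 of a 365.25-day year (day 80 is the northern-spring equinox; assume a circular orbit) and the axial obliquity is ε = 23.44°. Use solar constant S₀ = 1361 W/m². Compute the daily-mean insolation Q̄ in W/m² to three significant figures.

Solar longitude: λ_s = 360° × (238 − 80)/365.25 = 155.729°.
sin δ = sin 23.44° × sin 155.729° = 0.16351, so δ = +9.411°.
cos H₀ = −tan(-86.9°) tan(+9.411°) = 3.0604 ≥ 1 ⇒ polar night, H₀ = 0 and Q̄ = 0.

Q̄ ≈ 0.00 W/m²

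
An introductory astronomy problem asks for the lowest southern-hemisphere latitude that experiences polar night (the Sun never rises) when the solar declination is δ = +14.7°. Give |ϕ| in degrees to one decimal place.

Polar night requires cos h₀ = −tan ϕ tan δ ≥ 1, i.e. tan ϕ tan δ ≤ −1.
The boundary is |tan ϕ| · |tan δ| = 1, so |ϕ| = 90° − |δ| = 90° − 14.7° = 75.3° in the southern hemisphere.

|ϕ| = 75.3°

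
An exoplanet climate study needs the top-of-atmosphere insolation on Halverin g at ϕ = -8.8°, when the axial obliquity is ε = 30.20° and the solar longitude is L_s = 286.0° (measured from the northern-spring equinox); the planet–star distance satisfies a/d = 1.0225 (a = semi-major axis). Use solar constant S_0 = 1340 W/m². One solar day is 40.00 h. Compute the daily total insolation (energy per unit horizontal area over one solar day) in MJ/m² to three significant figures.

Solar declination: sin δ = sin ε · sin L_s = sin 30.20° × sin 286.0° = -0.48353, so δ = -28.916°.
cos h₀ = −tan(-8.8°) tan(-28.916°) = -0.0855, h₀ = 1.6564 rad.
Bracket: h₀ sin ϕ sin δ + cos ϕ cos δ sin h₀ = 1.6564×-0.15299×-0.48353 + 0.98823×0.87533×0.99634 = 0.122533 + 0.861861 = 0.984394.
Inverse-square distance factor (a/d)² = 1.0225² = 1.045506.
Q̄ = (S_0/π) × 1.045506 × [bracket] = (1340/π) × 1.045506 × 0.984394 = 438.99 W/m².
Daily total = Q̄ × 40.00 h × 3600 s/h = 438.99 × 40.00 × 3600 / 10⁶ = 63.21 MJ/m².

63.2 MJ/m²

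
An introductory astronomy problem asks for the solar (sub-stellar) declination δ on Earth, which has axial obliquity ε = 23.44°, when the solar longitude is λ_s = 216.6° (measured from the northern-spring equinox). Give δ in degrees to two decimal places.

sin δ = sin ε · sin λ_s = sin 23.44° × sin 216.6° = -0.237171.
δ = arcsin(-0.237171) = -13.72°.

δ = -13.72°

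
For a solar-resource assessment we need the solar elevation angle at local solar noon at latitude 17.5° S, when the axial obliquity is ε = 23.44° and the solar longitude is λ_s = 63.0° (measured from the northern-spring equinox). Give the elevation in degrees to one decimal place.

Solar declination: sin δ = sin ε · sin λ_s = sin 23.44° × sin 63.0° = 0.35443, so δ = +20.759°.
At local noon the hour angle is zero, so the zenith angle equals |φ − δ| = |-17.5° − (+20.759°)| = 38.259°.
Elevation = 90° − 38.259° = 51.7°.

51.7°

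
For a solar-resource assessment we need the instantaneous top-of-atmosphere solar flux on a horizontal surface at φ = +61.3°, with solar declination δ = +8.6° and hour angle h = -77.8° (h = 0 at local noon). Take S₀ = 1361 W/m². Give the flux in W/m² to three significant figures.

cos θ_z = sin φ sin δ + cos φ cos δ cos h = 0.131164 + 0.100342 = 0.231506.
Flux = S₀ · cos θ_z = 1361 × 0.231506 = 315.1 W/m².

315 W/m²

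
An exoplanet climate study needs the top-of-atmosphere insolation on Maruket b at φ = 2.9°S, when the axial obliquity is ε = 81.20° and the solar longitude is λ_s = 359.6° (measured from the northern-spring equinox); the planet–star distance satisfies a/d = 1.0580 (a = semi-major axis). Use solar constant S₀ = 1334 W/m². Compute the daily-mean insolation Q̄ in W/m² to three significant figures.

Solar declination: sin δ = sin ε · sin λ_s = sin 81.20° × sin 359.6° = -0.00690, so δ = -0.395°.
cos H₀ = −tan(-2.9°) tan(-0.395°) = -0.0003, H₀ = 1.5711 rad.
Bracket: H₀ sin φ sin δ + cos φ cos δ sin H₀ = 1.5711×-0.05059×-0.00690 + 0.99872×0.99998×1.00000 = 0.000548 + 0.998700 = 0.999248.
Inverse-square distance factor (a/d)² = 1.0580² = 1.119364.
Q̄ = (S₀/π) × 1.119364 × [bracket] = (1334/π) × 1.119364 × 0.999248 = 475.0 W/m².

Q̄ ≈ 475 W/m²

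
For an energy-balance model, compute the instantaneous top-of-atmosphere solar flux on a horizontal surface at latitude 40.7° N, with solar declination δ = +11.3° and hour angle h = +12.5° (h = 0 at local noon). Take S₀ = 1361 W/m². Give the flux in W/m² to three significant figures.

1.16e+03 W/m²

cos θ_z = sin φ sin δ + cos φ cos δ cos h = 0.127776 + 0.725815 = 0.853591.
Flux = S₀ · cos θ_z = 1361 × 0.853591 = 1162 W/m².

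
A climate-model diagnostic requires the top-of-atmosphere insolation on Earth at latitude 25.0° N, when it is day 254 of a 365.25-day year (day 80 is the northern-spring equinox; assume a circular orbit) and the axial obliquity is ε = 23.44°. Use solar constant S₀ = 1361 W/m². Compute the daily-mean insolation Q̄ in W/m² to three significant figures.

Solar longitude: λ_s = 360° × (254 − 80)/365.25 = 171.499°.
sin δ = sin 23.44° × sin 171.499° = 0.05880, so δ = +3.371°.
cos H₀ = −tan(+25.0°) tan(+3.371°) = -0.0275, H₀ = 1.5983 rad.
Bracket: H₀ sin φ sin δ + cos φ cos δ sin H₀ = 1.5983×0.42262×0.05880 + 0.90631×0.99827×0.99962 = 0.039718 + 0.904398 = 0.944116.
Q̄ = (S₀/π) × [bracket] = (1361/π) × 0.944116 = 409.0 W/m².

Q̄ ≈ 409 W/m²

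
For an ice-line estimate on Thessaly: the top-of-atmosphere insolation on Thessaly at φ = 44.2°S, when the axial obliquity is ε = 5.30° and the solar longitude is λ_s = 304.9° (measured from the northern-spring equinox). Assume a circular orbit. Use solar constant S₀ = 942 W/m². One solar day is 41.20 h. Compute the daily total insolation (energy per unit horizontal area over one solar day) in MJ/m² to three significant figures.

35.6 MJ/m²

Solar declination: sin δ = sin ε · sin λ_s = sin 5.30° × sin 304.9° = -0.07576, so δ = -4.345°.
cos H₀ = −tan(-44.2°) tan(-4.345°) = -0.0739, H₀ = 1.6447 rad.
Bracket: H₀ sin φ sin δ + cos φ cos δ sin H₀ = 1.6447×-0.69717×-0.07576 + 0.71691×0.99713×0.99727 = 0.086869 + 0.712901 = 0.799770.
Q̄ = (S₀/π) × [bracket] = (942/π) × 0.799770 = 239.81 W/m².
Daily total = Q̄ × 41.20 h × 3600 s/h = 239.81 × 41.20 × 3600 / 10⁶ = 35.57 MJ/m².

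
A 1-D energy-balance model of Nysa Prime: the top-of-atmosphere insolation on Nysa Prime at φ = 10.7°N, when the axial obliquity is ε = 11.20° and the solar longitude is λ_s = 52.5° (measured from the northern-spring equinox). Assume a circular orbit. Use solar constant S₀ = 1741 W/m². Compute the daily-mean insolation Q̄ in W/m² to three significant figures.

Solar declination: sin δ = sin ε · sin λ_s = sin 11.20° × sin 52.5° = 0.15410, so δ = +8.864°.
cos H₀ = −tan(+10.7°) tan(+8.864°) = -0.0295, H₀ = 1.6003 rad.
Bracket: H₀ sin φ sin δ + cos φ cos δ sin H₀ = 1.6003×0.18567×0.15410 + 0.98261×0.98806×0.99957 = 0.045787 + 0.970460 = 1.016247.
Q̄ = (S₀/π) × [bracket] = (1741/π) × 1.016247 = 563.2 W/m².

Q̄ ≈ 563 W/m²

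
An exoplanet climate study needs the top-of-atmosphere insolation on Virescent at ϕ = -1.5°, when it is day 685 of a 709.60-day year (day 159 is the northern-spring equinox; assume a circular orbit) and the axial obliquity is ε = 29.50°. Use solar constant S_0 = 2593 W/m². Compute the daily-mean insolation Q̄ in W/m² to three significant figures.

Q̄ ≈ 735 W/m²

Solar longitude: L_s = 360° × (685 − 159)/709.60 = 266.855°.
sin δ = sin 29.50° × sin 266.855° = -0.49168, so δ = -29.451°.
cos h₀ = −tan(-1.5°) tan(-29.451°) = -0.0148, h₀ = 1.5856 rad.
Bracket: h₀ sin ϕ sin δ + cos ϕ cos δ sin h₀ = 1.5856×-0.02618×-0.49168 + 0.99966×0.87077×0.99989 = 0.020410 + 0.870378 = 0.890788.
Q̄ = (S_0/π) × [bracket] = (2593/π) × 0.890788 = 735.2 W/m².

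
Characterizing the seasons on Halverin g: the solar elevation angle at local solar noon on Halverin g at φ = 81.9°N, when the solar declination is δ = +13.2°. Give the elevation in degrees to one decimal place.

21.3°

At local noon the hour angle is zero, so the zenith angle equals |φ − δ| = |+81.9° − (+13.200°)| = 68.700°.
Elevation = 90° − 68.700° = 21.3°.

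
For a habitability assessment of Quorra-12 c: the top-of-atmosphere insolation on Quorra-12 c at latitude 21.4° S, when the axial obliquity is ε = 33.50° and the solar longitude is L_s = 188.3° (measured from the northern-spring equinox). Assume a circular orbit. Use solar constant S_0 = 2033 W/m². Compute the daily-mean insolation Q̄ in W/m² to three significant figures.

Q̄ ≈ 630 W/m²

Solar declination: sin δ = sin ε · sin L_s = sin 33.50° × sin 188.3° = -0.07968, so δ = -4.570°.
cos h₀ = −tan(-21.4°) tan(-4.570°) = -0.0313, h₀ = 1.6021 rad.
Bracket: h₀ sin ϕ sin δ + cos ϕ cos δ sin h₀ = 1.6021×-0.36488×-0.07968 + 0.93106×0.99682×0.99951 = 0.046579 + 0.927644 = 0.974223.
Q̄ = (S_0/π) × [bracket] = (2033/π) × 0.974223 = 630.4 W/m².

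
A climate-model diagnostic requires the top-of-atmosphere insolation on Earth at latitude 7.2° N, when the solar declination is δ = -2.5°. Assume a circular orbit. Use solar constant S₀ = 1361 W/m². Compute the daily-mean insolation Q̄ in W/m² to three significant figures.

cos H₀ = −tan(+7.2°) tan(-2.500°) = 0.0055, H₀ = 1.5653 rad.
Bracket: H₀ sin φ sin δ + cos φ cos δ sin H₀ = 1.5653×0.12533×-0.04362 + 0.99211×0.99905×0.99998 = -0.008557 + 0.991148 = 0.982591.
Q̄ = (S₀/π) × [bracket] = (1361/π) × 0.982591 = 425.7 W/m².

Q̄ ≈ 426 W/m²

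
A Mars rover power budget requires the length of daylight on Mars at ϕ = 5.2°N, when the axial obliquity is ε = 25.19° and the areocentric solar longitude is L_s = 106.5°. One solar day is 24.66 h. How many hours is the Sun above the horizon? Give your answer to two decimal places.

sin δ = sin 25.19° × sin 106.5° = 0.40809, so δ = +24.085°.
cos h₀ = −tan ϕ · tan δ = −tan(+5.2°) × tan(+24.085°) = -0.0407, so h₀ = 1.6115 rad = 92.33°.
Daylight = 2h₀/(2π) × 24.66 h = (1.6115/π) × 24.66 = 12.65 h.

12.65 h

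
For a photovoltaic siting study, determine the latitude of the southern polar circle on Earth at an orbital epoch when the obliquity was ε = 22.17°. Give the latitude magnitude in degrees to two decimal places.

The polar circle is the lowest latitude that experiences at least one full rotation of continuous darkness at the northern-summer solstice; it lies at |ϕ| = 90° − ε = 90° − 22.17° = 67.83°.

67.83°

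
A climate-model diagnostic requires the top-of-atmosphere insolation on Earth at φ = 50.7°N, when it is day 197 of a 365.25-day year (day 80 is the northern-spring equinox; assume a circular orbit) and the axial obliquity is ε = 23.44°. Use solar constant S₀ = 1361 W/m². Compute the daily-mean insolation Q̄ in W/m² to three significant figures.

Solar longitude: λ_s = 360° × (197 − 80)/365.25 = 115.318°.
sin δ = sin 23.44° × sin 115.318° = 0.35958, so δ = +21.074°.
cos H₀ = −tan(+50.7°) tan(+21.074°) = -0.4708, H₀ = 2.0610 rad.
Bracket: H₀ sin φ sin δ + cos φ cos δ sin H₀ = 2.0610×0.77384×0.35958 + 0.63338×0.93311×0.88223 = 0.573488 + 0.521410 = 1.094898.
Q̄ = (S₀/π) × [bracket] = (1361/π) × 1.094898 = 474.3 W/m².

Q̄ ≈ 474 W/m²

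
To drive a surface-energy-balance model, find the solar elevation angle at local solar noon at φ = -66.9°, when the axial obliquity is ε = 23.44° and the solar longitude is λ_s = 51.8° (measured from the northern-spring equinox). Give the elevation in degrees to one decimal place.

Solar declination: sin δ = sin ε · sin λ_s = sin 23.44° × sin 51.8° = 0.31260, so δ = +18.216°.
At local noon the hour angle is zero, so the zenith angle equals |φ − δ| = |-66.9° − (+18.216°)| = 85.116°.
Elevation = 90° − 85.116° = 4.9°.

4.9°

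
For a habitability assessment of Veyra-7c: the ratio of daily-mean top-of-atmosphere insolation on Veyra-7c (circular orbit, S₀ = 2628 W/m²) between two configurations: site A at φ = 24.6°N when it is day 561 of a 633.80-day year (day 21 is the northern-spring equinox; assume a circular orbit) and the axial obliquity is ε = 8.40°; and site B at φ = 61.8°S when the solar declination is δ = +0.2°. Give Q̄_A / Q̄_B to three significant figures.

— Configuration A (φ=+24.6°):
Solar longitude: λ_s = 360° × (561 − 21)/633.80 = 306.721°.
sin δ = sin 8.40° × sin 306.721° = -0.11709, so δ = -6.724°.
cos H₀ = −tan(+24.6°) tan(-6.724°) = 0.0540, H₀ = 1.5168 rad.
Bracket: H₀ sin φ sin δ + cos φ cos δ sin H₀ = 1.5168×0.41628×-0.11709 + 0.90924×0.99312×0.99854 = -0.073932 + 0.901666 = 0.827734.
Q̄ = (S₀/π) × [bracket] = (2628/π) × 0.827734 = 692.41 W/m².
— Configuration B (φ=-61.8°):
cos H₀ = −tan(-61.8°) tan(+0.200°) = 0.0065, H₀ = 1.5643 rad.
Bracket: H₀ sin φ sin δ + cos φ cos δ sin H₀ = 1.5643×-0.88130×0.00349 + 0.47255×0.99999×0.99998 = -0.004811 + 0.472536 = 0.467725.
Q̄ = (S₀/π) × [bracket] = (2628/π) × 0.467725 = 391.26 W/m².
Ratio Q̄_A / Q̄_B = 692.41 / 391.26 = 1.770.

Q̄_A / Q̄_B ≈ 1.77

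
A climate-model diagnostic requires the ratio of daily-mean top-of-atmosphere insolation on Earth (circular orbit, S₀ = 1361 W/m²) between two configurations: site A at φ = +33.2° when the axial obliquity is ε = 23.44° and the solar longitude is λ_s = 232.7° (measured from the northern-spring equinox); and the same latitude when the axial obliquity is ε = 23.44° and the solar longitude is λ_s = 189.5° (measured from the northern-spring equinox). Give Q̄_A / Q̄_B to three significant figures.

— Configuration A (φ=+33.2°):
Solar declination: sin δ = sin ε · sin λ_s = sin 23.44° × sin 232.7° = -0.31643, so δ = -18.447°.
cos H₀ = −tan(+33.2°) tan(-18.447°) = 0.2183, H₀ = 1.3507 rad.
Bracket: H₀ sin φ sin δ + cos φ cos δ sin H₀ = 1.3507×0.54756×-0.31643 + 0.83676×0.94862×0.97589 = -0.234028 + 0.774630 = 0.540602.
Q̄ = (S₀/π) × [bracket] = (1361/π) × 0.540602 = 234.20 W/m².
— Configuration B (φ=+33.2°):
Solar declination: sin δ = sin ε · sin λ_s = sin 23.44° × sin 189.5° = -0.06565, so δ = -3.764°.
cos H₀ = −tan(+33.2°) tan(-3.764°) = 0.0431, H₀ = 1.5277 rad.
Bracket: H₀ sin φ sin δ + cos φ cos δ sin H₀ = 1.5277×0.54756×-0.06565 + 0.83676×0.99784×0.99907 = -0.054917 + 0.834176 = 0.779259.
Q̄ = (S₀/π) × [bracket] = (1361/π) × 0.779259 = 337.59 W/m².
Ratio Q̄_A / Q̄_B = 234.20 / 337.59 = 0.6937.

Q̄_A / Q̄_B ≈ 0.694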